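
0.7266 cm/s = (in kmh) 0.02616. Check: 1 cm/s = 0.01 m/s, so 0.7266 cm/s = 0.7266 * 0.01 = 0.007266 m/s. 1 kmh = 0.27777778 m/s, so 0.007266 m/s = 0.007266 / 0.27777778 = 0.0261576 kmh ≈ 0.02616 kmh (4 s.f.).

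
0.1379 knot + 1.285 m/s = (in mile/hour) 3.033. Check: 1 knot = 0.51444444 m/s, so 0.1379 knot = 0.1379 * 0.51444444 = 0.070941889 m/s. 1.285 m/s is already in m/s. Sum: 0.070941889 + 1.285 = 1.3559419 m/s. 1 mile/hour = 0.44704 m/s, so 1.3559419 m/s = 1.3559419 / 0.44704 = 3.0331556 mile/hour ≈ 3.033 mile/hour (4 s.f.).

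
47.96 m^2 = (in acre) 0.01185. Check: 1 acre = 4046.8564 m^2, so 47.96 m^2 = 47.96 / 4046.8564 = 0.011851174 acre ≈ 0.01185 acre (4 s.f.).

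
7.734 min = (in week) 1 min = 60 s, so 7.734 min = 7.734 * 60 = 464.04 s. 1 week = 604800 s, so 464.04 s = 464.04 / 604800 = 0.0007672619 week ≈ 0.0007673 week (4 s.f.). Final answer: 0.0007673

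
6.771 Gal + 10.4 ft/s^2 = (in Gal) 323.8. Check: 1 Gal = 0.01 m/s^2, so 6.771 Gal = 6.771 * 0.01 = 0.06771 m/s^2. 1 ft/s^2 = 0.3048 m/s^2, so 10.4 ft/s^2 = 10.4 * 0.3048 = 3.16992 m/s^2. Sum: 0.06771 + 3.16992 = 3.23763 m/s^2. 1 Gal = 0.01 m/s^2, so 3.23763 m/s^2 = 3.23763 / 0.01 = 323.763 Gal ≈ 323.8 Gal (4 s.f.).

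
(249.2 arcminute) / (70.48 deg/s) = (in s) 0.05893. Check: 1 arcminute = 0.00029088821 rad, so 249.2 arcminute = 249.2 * 0.00029088821 = 0.072489342 rad. 1 deg/s = 0.017453293 rad/s, so 70.48 deg/s = 70.48 * 0.017453293 = 1.2301081 rad/s. Combine: 0.072489342 rad / 1.2301081 rad/s = 0.058929247 s. Result: 0.058929247 s ≈ 0.05893 s (4 s.f.).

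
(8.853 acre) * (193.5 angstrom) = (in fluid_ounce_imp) 24.4. Check: 1 acre = 4046.8564 m^2, so 8.853 acre = 8.853 * 4046.8564 = 35826.82 m^2. 1 angstrom = 1e-10 m, so 193.5 angstrom = 193.5 * 1e-10 = 1.935e-08 m. Combine: 35826.82 m^2 * 1.935e-08 m = 0.00069324897 m^3. 1 fluid_ounce_imp = 2.8413063e-05 m^3, so 0.00069324897 m^3 = 0.00069324897 / 2.8413063e-05 = 24.398953 fluid_ounce_imp ≈ 24.4 fluid_ounce_imp (4 s.f.).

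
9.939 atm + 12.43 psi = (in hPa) 1 atm = 101325 Pa, so 9.939 atm = 9.939 * 101325 = 1007069.2 Pa. 1 psi = 6894.7573 Pa, so 12.43 psi = 12.43 * 6894.7573 = 85701.833 Pa. Sum: 1007069.2 + 85701.833 = 1092771 Pa. 1 hPa = 100 Pa, so 1092771 Pa = 1092771 / 100 = 10927.71 hPa ≈ 1.093e+04 hPa (4 s.f.). Final answer: 1.093e+04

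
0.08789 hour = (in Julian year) 1.003e-05. Check: 1 hour = 3600 s, so 0.08789 hour = 0.08789 * 3600 = 316.404 s. 1 Julian year = 31557600 s, so 316.404 s = 316.404 / 31557600 = 1.0026238e-05 Julian year ≈ 1.003e-05 Julian year (4 s.f.).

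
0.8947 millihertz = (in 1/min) 0.05368. Check: 1 millihertz = 0.001 Hz, so 0.8947 millihertz = 0.8947 * 0.001 = 0.0008947 Hz. 1 1/min = 0.016666667 Hz, so 0.0008947 Hz = 0.0008947 / 0.016666667 = 0.053682 1/min ≈ 0.05368 1/min (4 s.f.).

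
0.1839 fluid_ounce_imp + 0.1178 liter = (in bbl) 1 fluid_ounce_imp = 2.8413063e-05 m^3, so 0.1839 fluid_ounce_imp = 0.1839 * 2.8413063e-05 = 5.2251622e-06 m^3. 1 liter = 0.001 m^3, so 0.1178 liter = 0.1178 * 0.001 = 0.0001178 m^3. Sum: 5.2251622e-06 + 0.0001178 = 0.00012302516 m^3. 1 bbl = 0.15898729 m^3, so 0.00012302516 m^3 = 0.00012302516 / 0.15898729 = 0.00077380499 bbl ≈ 0.0007738 bbl (4 s.f.). Final answer: 0.0007738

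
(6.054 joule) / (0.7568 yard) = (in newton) 8.748. Check: 6.054 joule = 6.054 J. 1 yard = 0.9144 m, so 0.7568 yard = 0.7568 * 0.9144 = 0.69201792 m. Combine: 6.054 J / 0.69201792 m = 8.7483284 N. 8.7483284 N = 8.7483284 newton ≈ 8.748 newton (4 s.f.).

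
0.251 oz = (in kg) 1 oz = 0.028349523 kg, so 0.251 oz = 0.251 * 0.028349523 = 0.0071157303 kg. Result: 0.0071157303 kg ≈ 0.007116 kg (4 s.f.). Final answer: 0.007116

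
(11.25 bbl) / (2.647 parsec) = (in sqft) 2.357e-16. Check: 1 bbl = 0.15898729 m^3, so 11.25 bbl = 11.25 * 0.15898729 = 1.7886071 m^3. 1 parsec = 3.0856776e+16 m, so 2.647 parsec = 2.647 * 3.0856776e+16 = 8.1677886e+16 m. Combine: 1.7886071 m^3 / 8.1677886e+16 m = 2.1898303e-17 m^2. 1 sqft = 0.09290304 m^2, so 2.1898303e-17 m^2 = 2.1898303e-17 / 0.09290304 = 2.3571137e-16 sqft ≈ 2.357e-16 sqft (4 s.f.).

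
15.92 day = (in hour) 382.1. Check: 1 day = 86400 s, so 15.92 day = 15.92 * 86400 = 1375488 s. 1 hour = 3600 s, so 1375488 s = 1375488 / 3600 = 382.08 hour ≈ 382.1 hour (4 s.f.).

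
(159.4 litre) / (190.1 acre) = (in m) 1 litre = 0.001 m^3, so 159.4 litre = 159.4 * 0.001 = 0.1594 m^3. 1 acre = 4046.8564 m^2, so 190.1 acre = 190.1 * 4046.8564 = 769307.41 m^2. Combine: 0.1594 m^3 / 769307.41 m^2 = 2.0719936e-07 m. Result: 2.0719936e-07 m ≈ 2.072e-07 m (4 s.f.). Final answer: 2.072e-07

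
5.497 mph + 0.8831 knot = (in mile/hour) 6.513. Check: 1 mph = 0.44704 m/s, so 5.497 mph = 5.497 * 0.44704 = 2.4573789 m/s. 1 knot = 0.51444444 m/s, so 0.8831 knot = 0.8831 * 0.51444444 = 0.45430589 m/s. Sum: 2.4573789 + 0.45430589 = 2.9116848 m/s. 1 mile/hour = 0.44704 m/s, so 2.9116848 m/s = 2.9116848 / 0.44704 = 6.5132533 mile/hour ≈ 6.513 mile/hour (4 s.f.).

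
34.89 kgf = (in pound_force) 76.92. Check: 1 kgf = 9.80665 N, so 34.89 kgf = 34.89 * 9.80665 = 342.15402 N. 1 pound_force = 4.4482216 N, so 342.15402 N = 342.15402 / 4.4482216 = 76.919283 pound_force ≈ 76.92 pound_force (4 s.f.).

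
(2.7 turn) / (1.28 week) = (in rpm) 1 turn = 6.2831853 rad, so 2.7 turn = 2.7 * 6.2831853 = 16.9646 rad. 1 week = 604800 s, so 1.28 week = 1.28 * 604800 = 774144 s. Combine: 16.9646 rad / 774144 s = 2.1914011e-05 rad/s. 1 rpm = 0.10471976 rad/s, so 2.1914011e-05 rad/s = 2.1914011e-05 / 0.10471976 = 0.00020926339 rpm ≈ 0.0002093 rpm (4 s.f.). Final answer: 0.0002093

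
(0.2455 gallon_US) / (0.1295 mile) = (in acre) 1 gallon_US = 0.0037854118 m^3, so 0.2455 gallon_US = 0.2455 * 0.0037854118 = 0.00092931859 m^3. 1 mile = 1609.344 m, so 0.1295 mile = 0.1295 * 1609.344 = 208.41005 m. Combine: 0.00092931859 m^3 / 208.41005 m = 4.4590873e-06 m^2. 1 acre = 4046.8564 m^2, so 4.4590873e-06 m^2 = 4.4590873e-06 / 4046.8564 = 1.1018645e-09 acre ≈ 1.102e-09 acre (4 s.f.). Final answer: 1.102e-09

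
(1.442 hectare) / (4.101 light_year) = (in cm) 1 hectare = 10000 m^2, so 1.442 hectare = 1.442 * 10000 = 14420 m^2. 1 light_year = 9.4607305e+15 m, so 4.101 light_year = 4.101 * 9.4607305e+15 = 3.8798456e+16 m. Combine: 14420 m^2 / 3.8798456e+16 m = 3.7166428e-13 m. 1 cm = 0.01 m, so 3.7166428e-13 m = 3.7166428e-13 / 0.01 = 3.7166428e-11 cm ≈ 3.717e-11 cm (4 s.f.). Final answer: 3.717e-11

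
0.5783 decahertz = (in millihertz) 5783. Check: 1 decahertz = 10 Hz, so 0.5783 decahertz = 0.5783 * 10 = 5.783 Hz. 1 millihertz = 0.001 Hz, so 5.783 Hz = 5.783 / 0.001 = 5783 millihertz.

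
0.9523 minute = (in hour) 0.01587. Check: 1 minute = 60 s, so 0.9523 minute = 0.9523 * 60 = 57.138 s. 1 hour = 3600 s, so 57.138 s = 57.138 / 3600 = 0.015871667 hour ≈ 0.01587 hour (4 s.f.).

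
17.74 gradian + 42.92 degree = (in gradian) 65.43. Check: 1 gradian = 0.015707963 rad, so 17.74 gradian = 17.74 * 0.015707963 = 0.27865927 rad. 1 degree = 0.017453293 rad, so 42.92 degree = 42.92 * 0.017453293 = 0.74909531 rad. Sum: 0.27865927 + 0.74909531 = 1.0277546 rad. 1 gradian = 0.015707963 rad, so 1.0277546 rad = 1.0277546 / 0.015707963 = 65.428889 gradian ≈ 65.43 gradian (4 s.f.).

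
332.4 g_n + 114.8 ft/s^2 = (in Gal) 1 g_n = 9.80665 m/s^2, so 332.4 g_n = 332.4 * 9.80665 = 3259.7305 m/s^2. 1 ft/s^2 = 0.3048 m/s^2, so 114.8 ft/s^2 = 114.8 * 0.3048 = 34.99104 m/s^2. Sum: 3259.7305 + 34.99104 = 3294.7215 m/s^2. 1 Gal = 0.01 m/s^2, so 3294.7215 m/s^2 = 3294.7215 / 0.01 = 329472.15 Gal ≈ 3.295e+05 Gal (4 s.f.). Final answer: 3.295e+05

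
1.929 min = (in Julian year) 3.668e-06. Check: 1 min = 60 s, so 1.929 min = 1.929 * 60 = 115.74 s. 1 Julian year = 31557600 s, so 115.74 s = 115.74 / 31557600 = 3.6675793e-06 Julian year ≈ 3.668e-06 Julian year (4 s.f.).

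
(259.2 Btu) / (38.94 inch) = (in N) 2.765e+05. Check: 1 Btu = 1055.0559 J, so 259.2 Btu = 259.2 * 1055.0559 = 273470.48 J. 1 inch = 0.0254 m, so 38.94 inch = 38.94 * 0.0254 = 0.989076 m. Combine: 273470.48 J / 0.989076 m = 276490.86 N. Result: 276490.86 N ≈ 2.765e+05 N (4 s.f.).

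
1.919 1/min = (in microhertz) 3.198e+04. Check: 1 1/min = 0.016666667 Hz, so 1.919 1/min = 1.919 * 0.016666667 = 0.031983333 Hz. 1 microhertz = 1e-06 Hz, so 0.031983333 Hz = 0.031983333 / 1e-06 = 31983.333 microhertz ≈ 3.198e+04 microhertz (4 s.f.).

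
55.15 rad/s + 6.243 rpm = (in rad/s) 55.8. Check: 55.15 rad/s is already in rad/s. 1 rpm = 0.10471976 rad/s, so 6.243 rpm = 6.243 * 0.10471976 = 0.65376543 rad/s. Sum: 55.15 + 0.65376543 = 55.803765 rad/s. Result: 55.803765 rad/s ≈ 55.8 rad/s (4 s.f.).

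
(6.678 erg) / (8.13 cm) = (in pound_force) 1.847e-06. Check: 1 erg = 1e-07 J, so 6.678 erg = 6.678 * 1e-07 = 6.678e-07 J. 1 cm = 0.01 m, so 8.13 cm = 8.13 * 0.01 = 0.0813 m. Combine: 6.678e-07 J / 0.0813 m = 8.2140221e-06 N. 1 pound_force = 4.4482216 N, so 8.2140221e-06 N = 8.2140221e-06 / 4.4482216 = 1.8465856e-06 pound_force ≈ 1.847e-06 pound_force (4 s.f.).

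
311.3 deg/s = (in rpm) 51.88. Check: 1 deg/s = 0.017453293 rad/s, so 311.3 deg/s = 311.3 * 0.017453293 = 5.43321 rad/s. 1 rpm = 0.10471976 rad/s, so 5.43321 rad/s = 5.43321 / 0.10471976 = 51.883333 rpm ≈ 51.88 rpm (4 s.f.).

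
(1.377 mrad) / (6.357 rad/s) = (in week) 1 mrad = 0.001 rad, so 1.377 mrad = 1.377 * 0.001 = 0.001377 rad. 6.357 rad/s is already in rad/s. Combine: 0.001377 rad / 6.357 rad/s = 0.00021661161 s. 1 week = 604800 s, so 0.00021661161 s = 0.00021661161 / 604800 = 3.5815412e-10 week ≈ 3.582e-10 week (4 s.f.). Final answer: 3.582e-10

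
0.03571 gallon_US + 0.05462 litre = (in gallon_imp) 1 gallon_US = 0.0037854118 m^3, so 0.03571 gallon_US = 0.03571 * 0.0037854118 = 0.00013517705 m^3. 1 litre = 0.001 m^3, so 0.05462 litre = 0.05462 * 0.001 = 5.462e-05 m^3. Sum: 0.00013517705 + 5.462e-05 = 0.00018979705 m^3. 1 gallon_imp = 0.00454609 m^3, so 0.00018979705 m^3 = 0.00018979705 / 0.00454609 = 0.041749515 gallon_imp ≈ 0.04175 gallon_imp (4 s.f.). Final answer: 0.04175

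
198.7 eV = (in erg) 1 eV = 1.6021766e-19 J, so 198.7 eV = 198.7 * 1.6021766e-19 = 3.183525e-17 J. 1 erg = 1e-07 J, so 3.183525e-17 J = 3.183525e-17 / 1e-07 = 3.183525e-10 erg ≈ 3.184e-10 erg (4 s.f.). Final answer: 3.184e-10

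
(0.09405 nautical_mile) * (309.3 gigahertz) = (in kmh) 1 nautical_mile = 1852 m, so 0.09405 nautical_mile = 0.09405 * 1852 = 174.1806 m. 1 gigahertz = 1e+09 Hz, so 309.3 gigahertz = 309.3 * 1e+09 = 3.093e+11 Hz. Combine: 174.1806 m * 3.093e+11 Hz = 5.387406e+13 m/s. 1 kmh = 0.27777778 m/s, so 5.387406e+13 m/s = 5.387406e+13 / 0.27777778 = 1.9394661e+14 kmh ≈ 1.939e+14 kmh (4 s.f.). Final answer: 1.939e+14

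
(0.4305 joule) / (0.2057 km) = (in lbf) 0.4305 joule = 0.4305 J. 1 km = 1000 m, so 0.2057 km = 0.2057 * 1000 = 205.7 m. Combine: 0.4305 J / 205.7 m = 0.0020928537 N. 1 lbf = 4.4482216 N, so 0.0020928537 N = 0.0020928537 / 4.4482216 = 0.00047049222 lbf ≈ 0.0004705 lbf (4 s.f.). Final answer: 0.0004705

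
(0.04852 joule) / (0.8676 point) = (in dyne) 0.04852 joule = 0.04852 J. 1 point = 0.00035277778 m, so 0.8676 point = 0.8676 * 0.00035277778 = 0.00030607 m. Combine: 0.04852 J / 0.00030607 m = 158.52583 N. 1 dyne = 1e-05 N, so 158.52583 N = 158.52583 / 1e-05 = 15852583 dyne ≈ 1.585e+07 dyne (4 s.f.). Final answer: 1.585e+07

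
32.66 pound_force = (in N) 1 pound_force = 4.4482216 N, so 32.66 pound_force = 32.66 * 4.4482216 = 145.27892 N. Result: 145.27892 N ≈ 145.3 N (4 s.f.). Final answer: 145.3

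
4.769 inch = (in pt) 343.4. Check: 1 inch = 0.0254 m, so 4.769 inch = 4.769 * 0.0254 = 0.1211326 m. 1 pt = 0.00035277778 m, so 0.1211326 m = 0.1211326 / 0.00035277778 = 343.368 pt ≈ 343.4 pt (4 s.f.).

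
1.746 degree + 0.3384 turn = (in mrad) 1 degree = 0.017453293 rad, so 1.746 degree = 1.746 * 0.017453293 = 0.030473449 rad. 1 turn = 6.2831853 rad, so 0.3384 turn = 0.3384 * 6.2831853 = 2.1262299 rad. Sum: 0.030473449 + 2.1262299 = 2.1567034 rad. 1 mrad = 0.001 rad, so 2.1567034 rad = 2.1567034 / 0.001 = 2156.7034 mrad ≈ 2157 mrad (4 s.f.). Final answer: 2157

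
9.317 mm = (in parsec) 3.019e-19. Check: 1 mm = 0.001 m, so 9.317 mm = 9.317 * 0.001 = 0.009317 m. 1 parsec = 3.0856776e+16 m, so 0.009317 m = 0.009317 / 3.0856776e+16 = 3.0194341e-19 parsec ≈ 3.019e-19 parsec (4 s.f.).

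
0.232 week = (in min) 2339. Check: 1 week = 604800 s, so 0.232 week = 0.232 * 604800 = 140313.6 s. 1 min = 60 s, so 140313.6 s = 140313.6 / 60 = 2338.56 min ≈ 2339 min (4 s.f.).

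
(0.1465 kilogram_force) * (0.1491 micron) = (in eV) 1 kilogram_force = 9.80665 N, so 0.1465 kilogram_force = 0.1465 * 9.80665 = 1.4366742 N. 1 micron = 1e-06 m, so 0.1491 micron = 0.1491 * 1e-06 = 1.491e-07 m. Combine: 1.4366742 N * 1.491e-07 m = 2.1420813e-07 J. 1 eV = 1.6021766e-19 J, so 2.1420813e-07 J = 2.1420813e-07 / 1.6021766e-19 = 1.336982e+12 eV ≈ 1.337e+12 eV (4 s.f.). Final answer: 1.337e+12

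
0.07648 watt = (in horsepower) 0.07648 watt = 0.07648 W. 1 horsepower = 745.69987 W, so 0.07648 W = 0.07648 / 745.69987 = 0.00010256137 horsepower ≈ 0.0001026 horsepower (4 s.f.). Final answer: 0.0001026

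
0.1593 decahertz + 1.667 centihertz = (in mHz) 1 decahertz = 10 Hz, so 0.1593 decahertz = 0.1593 * 10 = 1.593 Hz. 1 centihertz = 0.01 Hz, so 1.667 centihertz = 1.667 * 0.01 = 0.01667 Hz. Sum: 1.593 + 0.01667 = 1.60967 Hz. 1 mHz = 0.001 Hz, so 1.60967 Hz = 1.60967 / 0.001 = 1609.67 mHz ≈ 1610 mHz (4 s.f.). Final answer: 1610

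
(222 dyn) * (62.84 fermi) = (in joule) 1.395e-16. Check: 1 dyn = 1e-05 N, so 222 dyn = 222 * 1e-05 = 0.00222 N. 1 fermi = 1e-15 m, so 62.84 fermi = 62.84 * 1e-15 = 6.284e-14 m. Combine: 0.00222 N * 6.284e-14 m = 1.395048e-16 J. 1.395048e-16 J = 1.395048e-16 joule ≈ 1.395e-16 joule (4 s.f.).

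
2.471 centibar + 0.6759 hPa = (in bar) 0.02539. Check: 1 centibar = 1000 Pa, so 2.471 centibar = 2.471 * 1000 = 2471 Pa. 1 hPa = 100 Pa, so 0.6759 hPa = 0.6759 * 100 = 67.59 Pa. Sum: 2471 + 67.59 = 2538.59 Pa. 1 bar = 100000 Pa, so 2538.59 Pa = 2538.59 / 100000 = 0.0253859 bar ≈ 0.02539 bar (4 s.f.).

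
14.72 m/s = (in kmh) 1 kmh = 0.27777778 m/s, so 14.72 m/s = 14.72 / 0.27777778 = 52.992 kmh ≈ 52.99 kmh (4 s.f.). Final answer: 52.99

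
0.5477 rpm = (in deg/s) 3.286. Check: 1 rpm = 0.10471976 rad/s, so 0.5477 rpm = 0.5477 * 0.10471976 = 0.05735501 rad/s. 1 deg/s = 0.017453293 rad/s, so 0.05735501 rad/s = 0.05735501 / 0.017453293 = 3.2862 deg/s ≈ 3.286 deg/s (4 s.f.).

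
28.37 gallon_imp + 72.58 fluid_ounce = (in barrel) 0.8247. Check: 1 gallon_imp = 0.00454609 m^3, so 28.37 gallon_imp = 28.37 * 0.00454609 = 0.12897257 m^3. 1 fluid_ounce = 2.957353e-05 m^3, so 72.58 fluid_ounce = 72.58 * 2.957353e-05 = 0.0021464468 m^3. Sum: 0.12897257 + 0.0021464468 = 0.13111902 m^3. 1 barrel = 0.15898729 m^3, so 0.13111902 m^3 = 0.13111902 / 0.15898729 = 0.82471382 barrel ≈ 0.8247 barrel (4 s.f.).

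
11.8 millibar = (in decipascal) 1 millibar = 100 Pa, so 11.8 millibar = 11.8 * 100 = 1180 Pa. 1 decipascal = 0.1 Pa, so 1180 Pa = 1180 / 0.1 = 11800 decipascal ≈ 1.18e+04 decipascal (4 s.f.). Final answer: 1.18e+04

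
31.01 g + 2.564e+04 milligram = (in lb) 0.1249. Check: 1 g = 0.001 kg, so 31.01 g = 31.01 * 0.001 = 0.03101 kg. 1 milligram = 1e-06 kg, so 2.564e+04 milligram = 2.564e+04 * 1e-06 = 0.02564 kg. Sum: 0.03101 + 0.02564 = 0.05665 kg. 1 lb = 0.45359237 kg, so 0.05665 kg = 0.05665 / 0.45359237 = 0.12489187 lb ≈ 0.1249 lb (4 s.f.).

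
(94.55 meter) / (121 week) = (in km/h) 4.651e-06. Check: 94.55 meter = 94.55 m. 1 week = 604800 s, so 121 week = 121 * 604800 = 73180800 s. Combine: 94.55 m / 73180800 s = 1.2920056e-06 m/s. 1 km/h = 0.27777778 m/s, so 1.2920056e-06 m/s = 1.2920056e-06 / 0.27777778 = 4.65122e-06 km/h ≈ 4.651e-06 km/h (4 s.f.).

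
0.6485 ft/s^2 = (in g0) 1 ft/s^2 = 0.3048 m/s^2, so 0.6485 ft/s^2 = 0.6485 * 0.3048 = 0.1976628 m/s^2. 1 g0 = 9.80665 m/s^2, so 0.1976628 m/s^2 = 0.1976628 / 9.80665 = 0.020155996 g0 ≈ 0.02016 g0 (4 s.f.). Final answer: 0.02016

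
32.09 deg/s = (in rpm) 5.348. Check: 1 deg/s = 0.017453293 rad/s, so 32.09 deg/s = 32.09 * 0.017453293 = 0.56007616 rad/s. 1 rpm = 0.10471976 rad/s, so 0.56007616 rad/s = 0.56007616 / 0.10471976 = 5.3483333 rpm ≈ 5.348 rpm (4 s.f.).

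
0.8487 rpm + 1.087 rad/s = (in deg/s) 67.37. Check: 1 rpm = 0.10471976 rad/s, so 0.8487 rpm = 0.8487 * 0.10471976 = 0.088875656 rad/s. 1.087 rad/s is already in rad/s. Sum: 0.088875656 + 1.087 = 1.1758757 rad/s. 1 deg/s = 0.017453293 rad/s, so 1.1758757 rad/s = 1.1758757 / 0.017453293 = 67.372712 deg/s ≈ 67.37 deg/s (4 s.f.).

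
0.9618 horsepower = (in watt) 1 horsepower = 745.69987 W, so 0.9618 horsepower = 0.9618 * 745.69987 = 717.21414 W. 717.21414 W = 717.21414 watt ≈ 717.2 watt (4 s.f.). Final answer: 717.2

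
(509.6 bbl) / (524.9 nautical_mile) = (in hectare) 1 bbl = 0.15898729 m^3, so 509.6 bbl = 509.6 * 0.15898729 = 81.019925 m^3. 1 nautical_mile = 1852 m, so 524.9 nautical_mile = 524.9 * 1852 = 972114.8 m. Combine: 81.019925 m^3 / 972114.8 m = 8.3343989e-05 m^2. 1 hectare = 10000 m^2, so 8.3343989e-05 m^2 = 8.3343989e-05 / 10000 = 8.3343989e-09 hectare ≈ 8.334e-09 hectare (4 s.f.). Final answer: 8.334e-09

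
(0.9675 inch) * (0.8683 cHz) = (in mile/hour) 0.0004773. Check: 1 inch = 0.0254 m, so 0.9675 inch = 0.9675 * 0.0254 = 0.0245745 m. 1 cHz = 0.01 Hz, so 0.8683 cHz = 0.8683 * 0.01 = 0.008683 Hz. Combine: 0.0245745 m * 0.008683 Hz = 0.00021338038 m/s. 1 mile/hour = 0.44704 m/s, so 0.00021338038 m/s = 0.00021338038 / 0.44704 = 0.00047731832 mile/hour ≈ 0.0004773 mile/hour (4 s.f.).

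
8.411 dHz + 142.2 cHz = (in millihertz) 1 dHz = 0.1 Hz, so 8.411 dHz = 8.411 * 0.1 = 0.8411 Hz. 1 cHz = 0.01 Hz, so 142.2 cHz = 142.2 * 0.01 = 1.422 Hz. Sum: 0.8411 + 1.422 = 2.2631 Hz. 1 millihertz = 0.001 Hz, so 2.2631 Hz = 2.2631 / 0.001 = 2263.1 millihertz ≈ 2263 millihertz (4 s.f.). Final answer: 2263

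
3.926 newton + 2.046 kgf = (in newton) 3.926 newton = 3.926 N. 1 kgf = 9.80665 N, so 2.046 kgf = 2.046 * 9.80665 = 20.064406 N. Sum: 3.926 + 20.064406 = 23.990406 N. 23.990406 N = 23.990406 newton ≈ 23.99 newton (4 s.f.). Final answer: 23.99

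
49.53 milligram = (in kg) 4.953e-05. Check: 1 milligram = 1e-06 kg, so 49.53 milligram = 49.53 * 1e-06 = 4.953e-05 kg. Result: 4.953e-05 kg.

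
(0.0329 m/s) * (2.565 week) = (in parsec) 0.0329 m/s is already in m/s. 1 week = 604800 s, so 2.565 week = 2.565 * 604800 = 1551312 s. Combine: 0.0329 m/s * 1551312 s = 51038.165 m. 1 parsec = 3.0856776e+16 m, so 51038.165 m = 51038.165 / 3.0856776e+16 = 1.6540343e-12 parsec ≈ 1.654e-12 parsec (4 s.f.). Final answer: 1.654e-12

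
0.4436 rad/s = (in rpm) 4.236. Check: 1 rpm = 0.10471976 rad/s, so 0.4436 rad/s = 0.4436 / 0.10471976 = 4.236068 rpm ≈ 4.236 rpm (4 s.f.).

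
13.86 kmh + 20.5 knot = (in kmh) 1 kmh = 0.27777778 m/s, so 13.86 kmh = 13.86 * 0.27777778 = 3.85 m/s. 1 knot = 0.51444444 m/s, so 20.5 knot = 20.5 * 0.51444444 = 10.546111 m/s. Sum: 3.85 + 10.546111 = 14.396111 m/s. 1 kmh = 0.27777778 m/s, so 14.396111 m/s = 14.396111 / 0.27777778 = 51.826 kmh ≈ 51.83 kmh (4 s.f.). Final answer: 51.83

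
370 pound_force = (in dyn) 1.646e+08. Check: 1 pound_force = 4.4482216 N, so 370 pound_force = 370 * 4.4482216 = 1645.842 N. 1 dyn = 1e-05 N, so 1645.842 N = 1645.842 / 1e-05 = 1.645842e+08 dyn ≈ 1.646e+08 dyn (4 s.f.).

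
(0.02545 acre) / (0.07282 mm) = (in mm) 1 acre = 4046.8564 m^2, so 0.02545 acre = 0.02545 * 4046.8564 = 102.9925 m^2. 1 mm = 0.001 m, so 0.07282 mm = 0.07282 * 0.001 = 7.282e-05 m. Combine: 102.9925 m^2 / 7.282e-05 m = 1414343.5 m. 1 mm = 0.001 m, so 1414343.5 m = 1414343.5 / 0.001 = 1.4143435e+09 mm ≈ 1.414e+09 mm (4 s.f.). Final answer: 1.414e+09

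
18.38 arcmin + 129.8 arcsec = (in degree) 1 arcmin = 0.00029088821 rad, so 18.38 arcmin = 18.38 * 0.00029088821 = 0.0053465253 rad. 1 arcsec = 4.8481368e-06 rad, so 129.8 arcsec = 129.8 * 4.8481368e-06 = 0.00062928816 rad. Sum: 0.0053465253 + 0.00062928816 = 0.0059758134 rad. 1 degree = 0.017453293 rad, so 0.0059758134 rad = 0.0059758134 / 0.017453293 = 0.34238889 degree ≈ 0.3424 degree (4 s.f.). Final answer: 0.3424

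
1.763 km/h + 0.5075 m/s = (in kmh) 3.59. Check: 1 km/h = 0.27777778 m/s, so 1.763 km/h = 1.763 * 0.27777778 = 0.48972222 m/s. 0.5075 m/s is already in m/s. Sum: 0.48972222 + 0.5075 = 0.99722222 m/s. 1 kmh = 0.27777778 m/s, so 0.99722222 m/s = 0.99722222 / 0.27777778 = 3.59 kmh.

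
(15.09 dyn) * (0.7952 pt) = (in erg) 0.4233. Check: 1 dyn = 1e-05 N, so 15.09 dyn = 15.09 * 1e-05 = 0.0001509 N. 1 pt = 0.00035277778 m, so 0.7952 pt = 0.7952 * 0.00035277778 = 0.00028052889 m. Combine: 0.0001509 N * 0.00028052889 m = 4.2331809e-08 J. 1 erg = 1e-07 J, so 4.2331809e-08 J = 4.2331809e-08 / 1e-07 = 0.42331809 erg ≈ 0.4233 erg (4 s.f.).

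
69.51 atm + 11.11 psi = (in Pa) 7.12e+06. Check: 1 atm = 101325 Pa, so 69.51 atm = 69.51 * 101325 = 7043100.8 Pa. 1 psi = 6894.7573 Pa, so 11.11 psi = 11.11 * 6894.7573 = 76600.754 Pa. Sum: 7043100.8 + 76600.754 = 7119701.5 Pa. Result: 7119701.5 Pa ≈ 7.12e+06 Pa (4 s.f.).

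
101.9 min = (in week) 0.01011. Check: 1 min = 60 s, so 101.9 min = 101.9 * 60 = 6114 s. 1 week = 604800 s, so 6114 s = 6114 / 604800 = 0.010109127 week ≈ 0.01011 week (4 s.f.).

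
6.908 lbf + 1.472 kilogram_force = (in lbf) 10.15. Check: 1 lbf = 4.4482216 N, so 6.908 lbf = 6.908 * 4.4482216 = 30.728315 N. 1 kilogram_force = 9.80665 N, so 1.472 kilogram_force = 1.472 * 9.80665 = 14.435389 N. Sum: 30.728315 + 14.435389 = 45.163704 N. 1 lbf = 4.4482216 N, so 45.163704 N = 45.163704 / 4.4482216 = 10.153204 lbf ≈ 10.15 lbf (4 s.f.).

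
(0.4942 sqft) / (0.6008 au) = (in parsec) 1.655e-29. Check: 1 sqft = 0.09290304 m^2, so 0.4942 sqft = 0.4942 * 0.09290304 = 0.045912682 m^2. 1 au = 1.4959787e+11 m, so 0.6008 au = 0.6008 * 1.4959787e+11 = 8.9878401e+10 m. Combine: 0.045912682 m^2 / 8.9878401e+10 m = 5.108311e-13 m. 1 parsec = 3.0856776e+16 m, so 5.108311e-13 m = 5.108311e-13 / 3.0856776e+16 = 1.6554909e-29 parsec ≈ 1.655e-29 parsec (4 s.f.).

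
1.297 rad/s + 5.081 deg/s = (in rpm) 13.23. Check: 1.297 rad/s is already in rad/s. 1 deg/s = 0.017453293 rad/s, so 5.081 deg/s = 5.081 * 0.017453293 = 0.088680179 rad/s. Sum: 1.297 + 0.088680179 = 1.3856802 rad/s. 1 rpm = 0.10471976 rad/s, so 1.3856802 rad/s = 1.3856802 / 0.10471976 = 13.232271 rpm ≈ 13.23 rpm (4 s.f.).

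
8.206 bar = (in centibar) 1 bar = 100000 Pa, so 8.206 bar = 8.206 * 100000 = 820600 Pa. 1 centibar = 1000 Pa, so 820600 Pa = 820600 / 1000 = 820.6 centibar. Final answer: 820.6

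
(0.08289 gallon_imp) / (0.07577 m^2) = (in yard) 1 gallon_imp = 0.00454609 m^3, so 0.08289 gallon_imp = 0.08289 * 0.00454609 = 0.0003768254 m^3. 0.07577 m^2 is already in m^2. Combine: 0.0003768254 m^3 / 0.07577 m^2 = 0.0049732797 m. 1 yard = 0.9144 m, so 0.0049732797 m = 0.0049732797 / 0.9144 = 0.0054388448 yard ≈ 0.005439 yard (4 s.f.). Final answer: 0.005439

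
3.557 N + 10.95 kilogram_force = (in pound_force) 3.557 N is already in N. 1 kilogram_force = 9.80665 N, so 10.95 kilogram_force = 10.95 * 9.80665 = 107.38282 N. Sum: 3.557 + 107.38282 = 110.93982 N. 1 pound_force = 4.4482216 N, so 110.93982 N = 110.93982 / 4.4482216 = 24.940263 pound_force ≈ 24.94 pound_force (4 s.f.). Final answer: 24.94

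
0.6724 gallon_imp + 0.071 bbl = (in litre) 14.34. Check: 1 gallon_imp = 0.00454609 m^3, so 0.6724 gallon_imp = 0.6724 * 0.00454609 = 0.0030567909 m^3. 1 bbl = 0.15898729 m^3, so 0.071 bbl = 0.071 * 0.15898729 = 0.011288098 m^3. Sum: 0.0030567909 + 0.011288098 = 0.014344889 m^3. 1 litre = 0.001 m^3, so 0.014344889 m^3 = 0.014344889 / 0.001 = 14.344889 litre ≈ 14.34 litre (4 s.f.).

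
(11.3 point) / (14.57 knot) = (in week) 8.794e-10. Check: 1 point = 0.00035277778 m, so 11.3 point = 11.3 * 0.00035277778 = 0.0039863889 m. 1 knot = 0.51444444 m/s, so 14.57 knot = 14.57 * 0.51444444 = 7.4954556 m/s. Combine: 0.0039863889 m / 7.4954556 m/s = 0.00053184077 s. 1 week = 604800 s, so 0.00053184077 s = 0.00053184077 / 604800 = 8.7936636e-10 week ≈ 8.794e-10 week (4 s.f.).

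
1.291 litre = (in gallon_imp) 1 litre = 0.001 m^3, so 1.291 litre = 1.291 * 0.001 = 0.001291 m^3. 1 gallon_imp = 0.00454609 m^3, so 0.001291 m^3 = 0.001291 / 0.00454609 = 0.2839803 gallon_imp ≈ 0.284 gallon_imp (4 s.f.). Final answer: 0.284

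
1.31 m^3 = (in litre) 1 litre = 0.001 m^3, so 1.31 m^3 = 1.31 / 0.001 = 1310 litre. Final answer: 1310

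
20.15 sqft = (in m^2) 1 sqft = 0.09290304 m^2, so 20.15 sqft = 20.15 * 0.09290304 = 1.8719963 m^2. Result: 1.8719963 m^2 ≈ 1.872 m^2 (4 s.f.). Final answer: 1.872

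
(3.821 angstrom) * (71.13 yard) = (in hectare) 2.485e-12. Check: 1 angstrom = 1e-10 m, so 3.821 angstrom = 3.821 * 1e-10 = 3.821e-10 m. 1 yard = 0.9144 m, so 71.13 yard = 71.13 * 0.9144 = 65.041272 m. Combine: 3.821e-10 m * 65.041272 m = 2.485227e-08 m^2. 1 hectare = 10000 m^2, so 2.485227e-08 m^2 = 2.485227e-08 / 10000 = 2.485227e-12 hectare ≈ 2.485e-12 hectare (4 s.f.).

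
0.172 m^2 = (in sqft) 1 sqft = 0.09290304 m^2, so 0.172 m^2 = 0.172 / 0.09290304 = 1.8513926 sqft ≈ 1.851 sqft (4 s.f.). Final answer: 1.851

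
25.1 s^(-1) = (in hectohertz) 25.1 s^(-1) = 25.1 Hz. 1 hectohertz = 100 Hz, so 25.1 Hz = 25.1 / 100 = 0.251 hectohertz. Final answer: 0.251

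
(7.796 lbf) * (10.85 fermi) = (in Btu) 1 lbf = 4.4482216 N, so 7.796 lbf = 7.796 * 4.4482216 = 34.678336 N. 1 fermi = 1e-15 m, so 10.85 fermi = 10.85 * 1e-15 = 1.085e-14 m. Combine: 34.678336 N * 1.085e-14 m = 3.7625994e-13 J. 1 Btu = 1055.0559 J, so 3.7625994e-13 J = 3.7625994e-13 / 1055.0559 = 3.5662562e-16 Btu ≈ 3.566e-16 Btu (4 s.f.). Final answer: 3.566e-16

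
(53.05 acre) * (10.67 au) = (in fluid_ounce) 1 acre = 4046.8564 m^2, so 53.05 acre = 53.05 * 4046.8564 = 214685.73 m^2. 1 au = 1.4959787e+11 m, so 10.67 au = 10.67 * 1.4959787e+11 = 1.5962093e+12 m. Combine: 214685.73 m^2 * 1.5962093e+12 m = 3.4268336e+17 m^3. 1 fluid_ounce = 2.957353e-05 m^3, so 3.4268336e+17 m^3 = 3.4268336e+17 / 2.957353e-05 = 1.1587503e+22 fluid_ounce ≈ 1.159e+22 fluid_ounce (4 s.f.). Final answer: 1.159e+22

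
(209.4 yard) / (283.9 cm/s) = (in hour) 1 yard = 0.9144 m, so 209.4 yard = 209.4 * 0.9144 = 191.47536 m. 1 cm/s = 0.01 m/s, so 283.9 cm/s = 283.9 * 0.01 = 2.839 m/s. Combine: 191.47536 m / 2.839 m/s = 67.44465 s. 1 hour = 3600 s, so 67.44465 s = 67.44465 / 3600 = 0.018734625 hour ≈ 0.01873 hour (4 s.f.). Final answer: 0.01873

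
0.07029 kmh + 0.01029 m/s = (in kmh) 1 kmh = 0.27777778 m/s, so 0.07029 kmh = 0.07029 * 0.27777778 = 0.019525 m/s. 0.01029 m/s is already in m/s. Sum: 0.019525 + 0.01029 = 0.029815 m/s. 1 kmh = 0.27777778 m/s, so 0.029815 m/s = 0.029815 / 0.27777778 = 0.107334 kmh ≈ 0.1073 kmh (4 s.f.). Final answer: 0.1073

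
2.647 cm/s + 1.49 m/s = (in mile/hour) 1 cm/s = 0.01 m/s, so 2.647 cm/s = 2.647 * 0.01 = 0.02647 m/s. 1.49 m/s is already in m/s. Sum: 0.02647 + 1.49 = 1.51647 m/s. 1 mile/hour = 0.44704 m/s, so 1.51647 m/s = 1.51647 / 0.44704 = 3.3922468 mile/hour ≈ 3.392 mile/hour (4 s.f.). Final answer: 3.392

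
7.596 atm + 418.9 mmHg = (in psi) 119.7. Check: 1 atm = 101325 Pa, so 7.596 atm = 7.596 * 101325 = 769664.7 Pa. 1 mmHg = 133.32237 Pa, so 418.9 mmHg = 418.9 * 133.32237 = 55848.74 Pa. Sum: 769664.7 + 55848.74 = 825513.44 Pa. 1 psi = 6894.7573 Pa, so 825513.44 Pa = 825513.44 / 6894.7573 = 119.7306 psi ≈ 119.7 psi (4 s.f.).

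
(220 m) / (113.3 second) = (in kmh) 6.99. Check: 220 m is already in m. 113.3 second = 113.3 s. Combine: 220 m / 113.3 s = 1.9417476 m/s. 1 kmh = 0.27777778 m/s, so 1.9417476 m/s = 1.9417476 / 0.27777778 = 6.9902913 kmh ≈ 6.99 kmh (4 s.f.).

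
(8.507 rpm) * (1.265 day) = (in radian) 1 rpm = 0.10471976 rad/s, so 8.507 rpm = 8.507 * 0.10471976 = 0.89085096 rad/s. 1 day = 86400 s, so 1.265 day = 1.265 * 86400 = 109296 s. Combine: 0.89085096 rad/s * 109296 s = 97366.446 rad. 97366.446 rad = 97366.446 radian ≈ 9.737e+04 radian (4 s.f.). Final answer: 9.737e+04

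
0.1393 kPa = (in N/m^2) 139.3. Check: 1 kPa = 1000 Pa, so 0.1393 kPa = 0.1393 * 1000 = 139.3 Pa. 139.3 Pa = 139.3 N/m^2.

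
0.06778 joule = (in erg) 0.06778 joule = 0.06778 J. 1 erg = 1e-07 J, so 0.06778 J = 0.06778 / 1e-07 = 677800 erg ≈ 6.778e+05 erg (4 s.f.). Final answer: 6.778e+05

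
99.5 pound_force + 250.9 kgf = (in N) 1 pound_force = 4.4482216 N, so 99.5 pound_force = 99.5 * 4.4482216 = 442.59805 N. 1 kgf = 9.80665 N, so 250.9 kgf = 250.9 * 9.80665 = 2460.4885 N. Sum: 442.59805 + 2460.4885 = 2903.0865 N. Result: 2903.0865 N ≈ 2903 N (4 s.f.). Final answer: 2903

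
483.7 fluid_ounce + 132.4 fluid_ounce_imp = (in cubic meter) 1 fluid_ounce = 2.957353e-05 m^3, so 483.7 fluid_ounce = 483.7 * 2.957353e-05 = 0.014304716 m^3. 1 fluid_ounce_imp = 2.8413063e-05 m^3, so 132.4 fluid_ounce_imp = 132.4 * 2.8413063e-05 = 0.0037618895 m^3. Sum: 0.014304716 + 0.0037618895 = 0.018066606 m^3. 0.018066606 m^3 = 0.018066606 cubic meter ≈ 0.01807 cubic meter (4 s.f.). Final answer: 0.01807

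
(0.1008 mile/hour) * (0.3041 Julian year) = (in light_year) 1 mile/hour = 0.44704 m/s, so 0.1008 mile/hour = 0.1008 * 0.44704 = 0.045061632 m/s. 1 Julian year = 31557600 s, so 0.3041 Julian year = 0.3041 * 31557600 = 9596666.2 s. Combine: 0.045061632 m/s * 9596666.2 s = 432441.44 m. 1 light_year = 9.4607305e+15 m, so 432441.44 m = 432441.44 / 9.4607305e+15 = 4.5709096e-11 light_year ≈ 4.571e-11 light_year (4 s.f.). Final answer: 4.571e-11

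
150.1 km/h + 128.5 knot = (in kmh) 1 km/h = 0.27777778 m/s, so 150.1 km/h = 150.1 * 0.27777778 = 41.694444 m/s. 1 knot = 0.51444444 m/s, so 128.5 knot = 128.5 * 0.51444444 = 66.106111 m/s. Sum: 41.694444 + 66.106111 = 107.80056 m/s. 1 kmh = 0.27777778 m/s, so 107.80056 m/s = 107.80056 / 0.27777778 = 388.082 kmh ≈ 388.1 kmh (4 s.f.). Final answer: 388.1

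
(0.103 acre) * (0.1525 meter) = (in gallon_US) 1.679e+04. Check: 1 acre = 4046.8564 m^2, so 0.103 acre = 0.103 * 4046.8564 = 416.82621 m^2. 0.1525 meter = 0.1525 m. Combine: 416.82621 m^2 * 0.1525 m = 63.565997 m^3. 1 gallon_US = 0.0037854118 m^3, so 63.565997 m^3 = 63.565997 / 0.0037854118 = 16792.36 gallon_US ≈ 1.679e+04 gallon_US (4 s.f.).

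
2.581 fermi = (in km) 2.581e-18. Check: 1 fermi = 1e-15 m, so 2.581 fermi = 2.581 * 1e-15 = 2.581e-15 m. 1 km = 1000 m, so 2.581e-15 m = 2.581e-15 / 1000 = 2.581e-18 km.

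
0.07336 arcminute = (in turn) 3.396e-06. Check: 1 arcminute = 0.00029088821 rad, so 0.07336 arcminute = 0.07336 * 0.00029088821 = 2.1339559e-05 rad. 1 turn = 6.2831853 rad, so 2.1339559e-05 rad = 2.1339559e-05 / 6.2831853 = 3.3962963e-06 turn ≈ 3.396e-06 turn (4 s.f.).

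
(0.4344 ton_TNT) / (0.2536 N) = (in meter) 7.167e+09. Check: 1 ton_TNT = 4.184e+09 J, so 0.4344 ton_TNT = 0.4344 * 4.184e+09 = 1.8175296e+09 J. 0.2536 N is already in N. Combine: 1.8175296e+09 J / 0.2536 N = 7.1669148e+09 m. 7.1669148e+09 m = 7.1669148e+09 meter ≈ 7.167e+09 meter (4 s.f.).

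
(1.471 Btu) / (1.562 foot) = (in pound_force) 1 Btu = 1055.0559 J, so 1.471 Btu = 1.471 * 1055.0559 = 1551.9872 J. 1 foot = 0.3048 m, so 1.562 foot = 1.562 * 0.3048 = 0.4760976 m. Combine: 1551.9872 J / 0.4760976 m = 3259.8088 N. 1 pound_force = 4.4482216 N, so 3259.8088 N = 3259.8088 / 4.4482216 = 732.83418 pound_force ≈ 732.8 pound_force (4 s.f.). Final answer: 732.8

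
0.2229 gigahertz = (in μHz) 2.229e+14. Check: 1 gigahertz = 1e+09 Hz, so 0.2229 gigahertz = 0.2229 * 1e+09 = 2.229e+08 Hz. 1 μHz = 1e-06 Hz, so 2.229e+08 Hz = 2.229e+08 / 1e-06 = 2.229e+14 μHz.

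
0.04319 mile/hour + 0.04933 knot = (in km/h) 0.1609. Check: 1 mile/hour = 0.44704 m/s, so 0.04319 mile/hour = 0.04319 * 0.44704 = 0.019307658 m/s. 1 knot = 0.51444444 m/s, so 0.04933 knot = 0.04933 * 0.51444444 = 0.025377544 m/s. Sum: 0.019307658 + 0.025377544 = 0.044685202 m/s. 1 km/h = 0.27777778 m/s, so 0.044685202 m/s = 0.044685202 / 0.27777778 = 0.16086673 km/h ≈ 0.1609 km/h (4 s.f.).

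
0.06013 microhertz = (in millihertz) 1 microhertz = 1e-06 Hz, so 0.06013 microhertz = 0.06013 * 1e-06 = 6.013e-08 Hz. 1 millihertz = 0.001 Hz, so 6.013e-08 Hz = 6.013e-08 / 0.001 = 6.013e-05 millihertz. Final answer: 6.013e-05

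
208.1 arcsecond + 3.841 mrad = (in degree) 1 arcsecond = 4.8481368e-06 rad, so 208.1 arcsecond = 208.1 * 4.8481368e-06 = 0.0010088973 rad. 1 mrad = 0.001 rad, so 3.841 mrad = 3.841 * 0.001 = 0.003841 rad. Sum: 0.0010088973 + 0.003841 = 0.0048498973 rad. 1 degree = 0.017453293 rad, so 0.0048498973 rad = 0.0048498973 / 0.017453293 = 0.27787864 degree ≈ 0.2779 degree (4 s.f.). Final answer: 0.2779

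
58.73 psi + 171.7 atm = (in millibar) 1.78e+05. Check: 1 psi = 6894.7573 Pa, so 58.73 psi = 58.73 * 6894.7573 = 404929.1 Pa. 1 atm = 101325 Pa, so 171.7 atm = 171.7 * 101325 = 17397502 Pa. Sum: 404929.1 + 17397502 = 17802432 Pa. 1 millibar = 100 Pa, so 17802432 Pa = 17802432 / 100 = 178024.32 millibar ≈ 1.78e+05 millibar (4 s.f.).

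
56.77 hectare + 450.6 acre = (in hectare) 1 hectare = 10000 m^2, so 56.77 hectare = 56.77 * 10000 = 567700 m^2. 1 acre = 4046.8564 m^2, so 450.6 acre = 450.6 * 4046.8564 = 1823513.5 m^2. Sum: 567700 + 1823513.5 = 2391213.5 m^2. 1 hectare = 10000 m^2, so 2391213.5 m^2 = 2391213.5 / 10000 = 239.12135 hectare ≈ 239.1 hectare (4 s.f.). Final answer: 239.1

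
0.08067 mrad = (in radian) 1 mrad = 0.001 rad, so 0.08067 mrad = 0.08067 * 0.001 = 8.067e-05 rad. 8.067e-05 rad = 8.067e-05 radian. Final answer: 8.067e-05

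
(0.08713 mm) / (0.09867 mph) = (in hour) 1 mm = 0.001 m, so 0.08713 mm = 0.08713 * 0.001 = 8.713e-05 m. 1 mph = 0.44704 m/s, so 0.09867 mph = 0.09867 * 0.44704 = 0.044109437 m/s. Combine: 8.713e-05 m / 0.044109437 m/s = 0.0019753143 s. 1 hour = 3600 s, so 0.0019753143 s = 0.0019753143 / 3600 = 5.4869841e-07 hour ≈ 5.487e-07 hour (4 s.f.). Final answer: 5.487e-07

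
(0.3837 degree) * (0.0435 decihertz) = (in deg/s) 0.001669. Check: 1 degree = 0.017453293 rad, so 0.3837 degree = 0.3837 * 0.017453293 = 0.0066968283 rad. 1 decihertz = 0.1 Hz, so 0.0435 decihertz = 0.0435 * 0.1 = 0.00435 Hz. Combine: 0.0066968283 rad * 0.00435 Hz = 2.9131203e-05 rad/s. 1 deg/s = 0.017453293 rad/s, so 2.9131203e-05 rad/s = 2.9131203e-05 / 0.017453293 = 0.001669095 deg/s ≈ 0.001669 deg/s (4 s.f.).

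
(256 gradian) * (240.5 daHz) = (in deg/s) 1 gradian = 0.015707963 rad, so 256 gradian = 256 * 0.015707963 = 4.0212386 rad. 1 daHz = 10 Hz, so 240.5 daHz = 240.5 * 10 = 2405 Hz. Combine: 4.0212386 rad * 2405 Hz = 9671.0788 rad/s. 1 deg/s = 0.017453293 rad/s, so 9671.0788 rad/s = 9671.0788 / 0.017453293 = 554112 deg/s ≈ 5.541e+05 deg/s (4 s.f.). Final answer: 5.541e+05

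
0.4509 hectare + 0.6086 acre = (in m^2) 1 hectare = 10000 m^2, so 0.4509 hectare = 0.4509 * 10000 = 4509 m^2. 1 acre = 4046.8564 m^2, so 0.6086 acre = 0.6086 * 4046.8564 = 2462.9168 m^2. Sum: 4509 + 2462.9168 = 6971.9168 m^2. Result: 6971.9168 m^2 ≈ 6972 m^2 (4 s.f.). Final answer: 6972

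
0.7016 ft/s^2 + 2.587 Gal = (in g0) 0.02444. Check: 1 ft/s^2 = 0.3048 m/s^2, so 0.7016 ft/s^2 = 0.7016 * 0.3048 = 0.21384768 m/s^2. 1 Gal = 0.01 m/s^2, so 2.587 Gal = 2.587 * 0.01 = 0.02587 m/s^2. Sum: 0.21384768 + 0.02587 = 0.23971768 m/s^2. 1 g0 = 9.80665 m/s^2, so 0.23971768 m/s^2 = 0.23971768 / 9.80665 = 0.0244444 g0 ≈ 0.02444 g0 (4 s.f.).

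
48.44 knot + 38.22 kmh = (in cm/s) 3554. Check: 1 knot = 0.51444444 m/s, so 48.44 knot = 48.44 * 0.51444444 = 24.919689 m/s. 1 kmh = 0.27777778 m/s, so 38.22 kmh = 38.22 * 0.27777778 = 10.616667 m/s. Sum: 24.919689 + 10.616667 = 35.536356 m/s. 1 cm/s = 0.01 m/s, so 35.536356 m/s = 35.536356 / 0.01 = 3553.6356 cm/s ≈ 3554 cm/s (4 s.f.).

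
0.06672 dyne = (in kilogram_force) 1 dyne = 1e-05 N, so 0.06672 dyne = 0.06672 * 1e-05 = 6.672e-07 N. 1 kilogram_force = 9.80665 N, so 6.672e-07 N = 6.672e-07 / 9.80665 = 6.8035466e-08 kilogram_force ≈ 6.804e-08 kilogram_force (4 s.f.). Final answer: 6.804e-08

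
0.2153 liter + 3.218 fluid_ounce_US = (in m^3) 1 liter = 0.001 m^3, so 0.2153 liter = 0.2153 * 0.001 = 0.0002153 m^3. 1 fluid_ounce_US = 2.957353e-05 m^3, so 3.218 fluid_ounce_US = 3.218 * 2.957353e-05 = 9.5167618e-05 m^3. Sum: 0.0002153 + 9.5167618e-05 = 0.00031046762 m^3. Result: 0.00031046762 m^3 ≈ 0.0003105 m^3 (4 s.f.). Final answer: 0.0003105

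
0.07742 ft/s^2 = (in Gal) 1 ft/s^2 = 0.3048 m/s^2, so 0.07742 ft/s^2 = 0.07742 * 0.3048 = 0.023597616 m/s^2. 1 Gal = 0.01 m/s^2, so 0.023597616 m/s^2 = 0.023597616 / 0.01 = 2.3597616 Gal ≈ 2.36 Gal (4 s.f.). Final answer: 2.36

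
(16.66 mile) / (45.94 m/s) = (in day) 1 mile = 1609.344 m, so 16.66 mile = 16.66 * 1609.344 = 26811.671 m. 45.94 m/s is already in m/s. Combine: 26811.671 m / 45.94 m/s = 583.62366 s. 1 day = 86400 s, so 583.62366 s = 583.62366 / 86400 = 0.0067549035 day ≈ 0.006755 day (4 s.f.). Final answer: 0.006755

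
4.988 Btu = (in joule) 5263. Check: 1 Btu = 1055.0559 J, so 4.988 Btu = 4.988 * 1055.0559 = 5262.6186 J. 5262.6186 J = 5262.6186 joule ≈ 5263 joule (4 s.f.).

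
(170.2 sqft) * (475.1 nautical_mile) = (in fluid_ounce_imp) 1 sqft = 0.09290304 m^2, so 170.2 sqft = 170.2 * 0.09290304 = 15.812097 m^2. 1 nautical_mile = 1852 m, so 475.1 nautical_mile = 475.1 * 1852 = 879885.2 m. Combine: 15.812097 m^2 * 879885.2 m = 13912830 m^3. 1 fluid_ounce_imp = 2.8413063e-05 m^3, so 13912830 m^3 = 13912830 / 2.8413063e-05 = 4.8966318e+11 fluid_ounce_imp ≈ 4.897e+11 fluid_ounce_imp (4 s.f.). Final answer: 4.897e+11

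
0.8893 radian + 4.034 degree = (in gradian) 61.1. Check: 0.8893 radian = 0.8893 rad. 1 degree = 0.017453293 rad, so 4.034 degree = 4.034 * 0.017453293 = 0.070406582 rad. Sum: 0.8893 + 0.070406582 = 0.95970658 rad. 1 gradian = 0.015707963 rad, so 0.95970658 rad = 0.95970658 / 0.015707963 = 61.096819 gradian ≈ 61.1 gradian (4 s.f.).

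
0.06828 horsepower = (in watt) 1 horsepower = 745.69987 W, so 0.06828 horsepower = 0.06828 * 745.69987 = 50.916387 W. 50.916387 W = 50.916387 watt ≈ 50.92 watt (4 s.f.). Final answer: 50.92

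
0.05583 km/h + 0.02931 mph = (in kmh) 0.103. Check: 1 km/h = 0.27777778 m/s, so 0.05583 km/h = 0.05583 * 0.27777778 = 0.015508333 m/s. 1 mph = 0.44704 m/s, so 0.02931 mph = 0.02931 * 0.44704 = 0.013102742 m/s. Sum: 0.015508333 + 0.013102742 = 0.028611076 m/s. 1 kmh = 0.27777778 m/s, so 0.028611076 m/s = 0.028611076 / 0.27777778 = 0.10299987 kmh ≈ 0.103 kmh (4 s.f.).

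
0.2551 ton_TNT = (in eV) 1 ton_TNT = 4.184e+09 J, so 0.2551 ton_TNT = 0.2551 * 4.184e+09 = 1.0673384e+09 J. 1 eV = 1.6021766e-19 J, so 1.0673384e+09 J = 1.0673384e+09 / 1.6021766e-19 = 6.6618023e+27 eV ≈ 6.662e+27 eV (4 s.f.). Final answer: 6.662e+27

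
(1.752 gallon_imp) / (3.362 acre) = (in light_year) 1 gallon_imp = 0.00454609 m^3, so 1.752 gallon_imp = 1.752 * 0.00454609 = 0.0079647497 m^3. 1 acre = 4046.8564 m^2, so 3.362 acre = 3.362 * 4046.8564 = 13605.531 m^2. Combine: 0.0079647497 m^3 / 13605.531 m^2 = 5.8540527e-07 m. 1 light_year = 9.4607305e+15 m, so 5.8540527e-07 m = 5.8540527e-07 / 9.4607305e+15 = 6.1877386e-23 light_year ≈ 6.188e-23 light_year (4 s.f.). Final answer: 6.188e-23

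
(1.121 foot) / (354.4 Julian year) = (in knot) 5.939e-11. Check: 1 foot = 0.3048 m, so 1.121 foot = 1.121 * 0.3048 = 0.3416808 m. 1 Julian year = 31557600 s, so 354.4 Julian year = 354.4 * 31557600 = 1.1184013e+10 s. Combine: 0.3416808 m / 1.1184013e+10 s = 3.0550822e-11 m/s. 1 knot = 0.51444444 m/s, so 3.0550822e-11 m/s = 3.0550822e-11 / 0.51444444 = 5.9386046e-11 knot ≈ 5.939e-11 knot (4 s.f.).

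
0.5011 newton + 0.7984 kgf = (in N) 0.5011 newton = 0.5011 N. 1 kgf = 9.80665 N, so 0.7984 kgf = 0.7984 * 9.80665 = 7.8296294 N. Sum: 0.5011 + 7.8296294 = 8.3307294 N. Result: 8.3307294 N ≈ 8.331 N (4 s.f.). Final answer: 8.331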